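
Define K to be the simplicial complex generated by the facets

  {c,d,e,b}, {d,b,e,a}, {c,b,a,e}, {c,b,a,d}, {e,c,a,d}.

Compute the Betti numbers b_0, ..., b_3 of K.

b_0 = 1, b_1 = 0, b_2 = 0, b_3 = 1.

We work with the vertex ordering a < b < c < d < e. The simplices of K, each written with vertices in increasing order, are:

  0-simplices (5): a, b, c, d, e
  1-simplices (10): ab, ac, ad, ae, bc, bd, be, cd, ce, de
  2-simplices (10): abc, abd, abe, acd, ace, ade, bcd, bce, bde, cde
  3-simplices (5): abcd, abce, abde, acde, bcde

giving chain groups C_0 ≅ Z^5, C_1 ≅ Z^10, C_2 ≅ Z^10, C_3 ≅ Z^5.

∂_1: C_1 → C_0 sends each edge [p,q] (with p < q) to q − p.
The resulting 5×10 matrix has rank 4, and its Smith normal form has invariant factors (1,1,1,1).

∂_2: C_2 → C_1 maps a triangle to the signed sum of its edges. For instance
  ∂bce = ce − be + bc,
  ∂ade = de − ae + ad.
The 10×10 boundary matrix has rank 6 and Smith normal form diag(1,1,1,1,1,1).

Boundary ∂_3: C_3 → C_2 sends each 3-simplex σ to the alternating sum Σ_i (−1)^i (σ with its i-th vertex removed). For instance
  ∂abce = bce − ace + abe − abc,
  ∂abde = bde − ade + abe − abd.
The 10×5 boundary matrix has rank 4 and Smith normal form diag(1,1,1,1).

Now H_k = ker ∂_k / im ∂_{k+1}, so:

  H_0: rank C_0 − rank ∂_1 = 5 − 4 = 1, and the invariant factors of ∂_1 are all 1, so H_0 ≅ Z.
  H_1: rank ker ∂_1 − rank ∂_2 = (10 − 4) − 6 = 0, and the invariant factors of ∂_2 are all 1, so H_1 ≅ 0.
  H_2: rank ker ∂_2 − rank ∂_3 = (10 − 6) − 4 = 0, and the invariant factors of ∂_3 are all 1, so H_2 ≅ 0.
  H_3: rank ker ∂_3 − rank ∂_4 = (5 − 4) − 0 = 1, and there is no ∂_4, so H_3 ≅ Z.

(K is a triangulation of the 3-sphere S^3.)

Hence the Betti numbers are b_0 = 1, b_1 = 0, b_2 = 0, b_3 = 1.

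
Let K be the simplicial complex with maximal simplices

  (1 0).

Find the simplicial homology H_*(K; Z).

Order the vertices as 0 < 1. Listing each simplex with vertices in this order, K has dimension 1 with simplices:

  0-simplices (2): [0], [1]
  1-simplices (1): [0,1]

so the chain groups are C_0 ≅ Z^2, C_1 ≅ Z^1.

∂_1: C_1 → C_0 sends each edge [p,q] (with p < q) to q − p. For instance
  ∂[0,1] = [1] − [0].
The resulting 2×1 matrix has rank 1, and its Smith normal form has invariant factors (1).

Now H_k = ker ∂_k / im ∂_{k+1}, so:

  H_0: rank C_0 − rank ∂_1 = 2 − 1 = 1, and the invariant factors of ∂_1 are all 1, so H_0 = Z.
  H_1: rank ker ∂_1 − rank ∂_2 = (1 − 1) − 0 = 0, and there is no ∂_2, so H_1 = 0.

H_0 ≅ Z,  H_1 = 0.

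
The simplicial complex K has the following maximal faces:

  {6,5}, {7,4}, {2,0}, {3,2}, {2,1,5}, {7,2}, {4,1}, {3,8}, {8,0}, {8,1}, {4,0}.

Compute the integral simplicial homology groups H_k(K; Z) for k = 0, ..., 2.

H_0 ≅ Z,  H_1 ≅ Z^4,  H_2 = 0.

We work with the vertex ordering 0 < 1 < 2 < 3 < 4 < 5 < 6 < 7 < 8. The simplices of K, each written with vertices in increasing order, are:

  0-simplices (9): [0], [1], [2], [3], [4], [5], [6], [7], [8]
  1-simplices (13): [0,2], [0,4], [0,8], [1,2], [1,4], [1,5], [1,8], [2,3], [2,5], [2,7], [3,8], [4,7], [5,6]
  2-simplices (1): [1,2,5]

so the chain groups are C_0 ≅ Z^9, C_1 ≅ Z^13, C_2 ≅ Z^1.

Boundary ∂_1: C_1 → C_0 is given by ∂[p,q] = [q] − [p]. For instance
  ∂[1,8] = [8] − [1].
This gives a 9×13 integer matrix of rank 8; reducing to Smith normal form yields diagonal entries (1,1,1,1,1,1,1,1).

∂_2: C_2 → C_1 acts by ∂[p,q,r] = [q,r] − [p,r] + [p,q]. For instance
  ∂[1,2,5] = [2,5] − [1,5] + [1,2].
This gives a 13×1 integer matrix of rank 1; reducing to Smith normal form yields diagonal entries (1).

From H_k ≅ ker(∂_k) / im(∂_{k+1}) we obtain:

  H_0: rank C_0 − rank ∂_1 = 9 − 8 = 1, and the invariant factors of ∂_1 are all 1, so H_0 = Z.
  H_1: rank ker ∂_1 − rank ∂_2 = (13 − 8) − 1 = 4, and the invariant factors of ∂_2 are all 1, so H_1 = Z^4.
  H_2: rank ker ∂_2 − rank ∂_3 = (1 − 1) − 0 = 0, and there is no ∂_3, so H_2 = 0.

As a check, the Euler characteristic is 9 − 13 + 1 = -3, which agrees with 1 − 4 + 0 = -3.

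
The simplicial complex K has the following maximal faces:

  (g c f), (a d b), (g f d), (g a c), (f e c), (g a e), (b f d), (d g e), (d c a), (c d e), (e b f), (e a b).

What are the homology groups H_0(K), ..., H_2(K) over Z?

H_0 ≅ Z,  H_1 ≅ Z/2Z,  H_2 = 0.

Order the vertices as a < b < c < d < e < f < g. Listing each simplex with vertices in this order, K has dimension 2 with simplices:

  0-simplices (7): a, b, c, d, e, f, g
  1-simplices (18): ab, ac, ad, ae, ag, bd, be, bf, cd, ce, cf, cg, de, df, dg, ef, eg, fg
  2-simplices (12): abd, abe, acd, acg, aeg, bdf, bef, cde, cef, cfg, deg, dfg

so the chain groups are C_0 ≅ Z^7, C_1 ≅ Z^18, C_2 ≅ Z^12.

Boundary ∂_1: C_1 → C_0 is given by ∂[p,q] = [q] − [p]. For instance
  ∂cd = d − c.
This gives a 7×18 integer matrix of rank 6; reducing to Smith normal form yields diagonal entries (1,1,1,1,1,1).

Boundary ∂_2: C_2 → C_1 sends each 2-simplex [p,q,r] to [q,r] − [p,r] + [p,q]. For instance
  ∂bdf = df − bf + bd,
  ∂acg = cg − ag + ac.
The 18×12 boundary matrix has rank 12 and Smith normal form diag(1,1,1,1,1,1,1,1,1,1,1,2).

From H_k ≅ ker(∂_k) / im(∂_{k+1}) we obtain:

  H_0: rank C_0 − rank ∂_1 = 7 − 6 = 1, and the invariant factors of ∂_1 are all 1, so H_0 = Z.
  H_1: rank ker ∂_1 − rank ∂_2 = (18 − 6) − 12 = 0, and ∂_2 has invariant factor 2 > 1, so H_1 = Z/2Z.
  H_2: rank ker ∂_2 − rank ∂_3 = (12 − 12) − 0 = 0, and there is no ∂_3, so H_2 = 0.

(K is a triangulation of the real projective plane RP^2.)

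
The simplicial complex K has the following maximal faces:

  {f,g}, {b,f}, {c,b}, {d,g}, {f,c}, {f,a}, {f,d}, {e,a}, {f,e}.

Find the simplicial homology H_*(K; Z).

H_0 ≅ Z,  H_1 ≅ Z^3.

Fix the vertex order a < b < c < d < e < f < g and write every simplex with vertices in increasing order. Then dim K = 1 and the simplices of K are:

  0-simplices (7): a, b, c, d, e, f, g
  1-simplices (9): ae, af, bc, bf, cf, df, dg, ef, fg

giving chain groups C_0 ≅ Z^7, C_1 ≅ Z^9.

∂_1: C_1 → C_0 sends each edge [p,q] (with p < q) to q − p.
The resulting 7×9 matrix has rank 6, and its Smith normal form has invariant factors (1,1,1,1,1,1).

Computing H_k = (kernel of ∂_k) / (image of ∂_{k+1}):

  H_0: rank C_0 − rank ∂_1 = 7 − 6 = 1, and the invariant factors of ∂_1 are all 1, so H_0 ≅ Z.
  H_1: rank ker ∂_1 − rank ∂_2 = (9 − 6) − 0 = 3, and there is no ∂_2, so H_1 ≅ Z^3.

As a check, the Euler characteristic is 7 − 9 = -2, which agrees with 1 − 3 = -2.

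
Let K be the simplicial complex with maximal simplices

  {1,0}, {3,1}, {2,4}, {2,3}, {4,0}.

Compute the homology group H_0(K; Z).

Order the vertices as 0 < 1 < 2 < 3 < 4. Listing each simplex with vertices in this order, K has dimension 1 with simplices:

  0-simplices (5): [0], [1], [2], [3], [4]
  1-simplices (5): [0,1], [0,4], [1,3], [2,3], [2,4]

Hence C_0 ≅ Z^5, C_1 ≅ Z^5.

∂_1: C_1 → C_0 maps an edge to its endpoints' difference, ∂[p,q] = q − p.
The 5×5 boundary matrix has rank 4 and Smith normal form diag(1,1,1,1).

Now H_k = ker ∂_k / im ∂_{k+1}, so:

  H_0: rank C_0 − rank ∂_1 = 5 − 4 = 1, and the invariant factors of ∂_1 are all 1, so H_0 ≅ Z.

H_0 ≅ Z.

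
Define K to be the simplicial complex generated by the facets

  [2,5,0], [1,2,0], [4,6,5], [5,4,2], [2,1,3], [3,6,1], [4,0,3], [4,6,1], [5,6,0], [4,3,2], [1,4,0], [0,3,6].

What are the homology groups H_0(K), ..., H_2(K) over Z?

H_0 ≅ Z,  H_1 ≅ Z/2,  H_2 = 0.

Take the total order 0 < 1 < 2 < 3 < 4 < 5 < 6 on the vertex set. Then K (dimension 2) consists of the simplices:

  0-simplices (7): [0], [1], [2], [3], [4], [5], [6]
  1-simplices (18): [0,1], [0,2], [0,3], [0,4], [0,5], [0,6], [1,2], [1,3], [1,4], [1,6], [2,3], [2,4], [2,5], [3,4], [3,6], [4,5], [4,6], [5,6]
  2-simplices (12): [0,1,2], [0,1,4], [0,2,5], [0,3,4], [0,3,6], [0,5,6], [1,2,3], [1,3,6], [1,4,6], [2,3,4], [2,4,5], [4,5,6]

so the chain groups are C_0 ≅ Z^7, C_1 ≅ Z^18, C_2 ≅ Z^12.

∂_1: C_1 → C_0 is given by ∂[p,q] = [q] − [p].
As a 7×18 matrix over Z this has rank 6, with invariant factors (1,1,1,1,1,1).

The boundary map ∂_2: C_2 → C_1 acts by ∂[p,q,r] = [q,r] − [p,r] + [p,q]. For instance
  ∂[1,2,3] = [2,3] − [1,3] + [1,2],
  ∂[2,3,4] = [3,4] − [2,4] + [2,3].
As a 18×12 matrix over Z this has rank 12, with invariant factors (1,1,1,1,1,1,1,1,1,1,1,2).

Reading off H_k = ker ∂_k / im ∂_{k+1}:

  H_0: rank C_0 − rank ∂_1 = 7 − 6 = 1, and the invariant factors of ∂_1 are all 1, so H_0 = Z.
  H_1: rank ker ∂_1 − rank ∂_2 = (18 − 6) − 12 = 0, and ∂_2 has invariant factor 2 > 1, so H_1 = Z/2.
  H_2: rank ker ∂_2 − rank ∂_3 = (12 − 12) − 0 = 0, and there is no ∂_3, so H_2 = 0.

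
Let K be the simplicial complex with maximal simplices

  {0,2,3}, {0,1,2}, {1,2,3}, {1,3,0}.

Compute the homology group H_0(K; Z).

Order the vertices as 0 < 1 < 2 < 3. Listing each simplex with vertices in this order, K has dimension 2 with simplices:

  0-simplices (4): [0], [1], [2], [3]
  1-simplices (6): [0,1], [0,2], [0,3], [1,2], [1,3], [2,3]
  2-simplices (4): [0,1,2], [0,1,3], [0,2,3], [1,2,3]

giving chain groups C_0 ≅ Z^4, C_1 ≅ Z^6, C_2 ≅ Z^4.

Boundary ∂_1: C_1 → C_0 is given by ∂[p,q] = [q] − [p].
This gives a 4×6 integer matrix of rank 3; reducing to Smith normal form yields diagonal entries (1,1,1).

The boundary map ∂_2: C_2 → C_1 maps a triangle to the signed sum of its edges. For instance
  ∂[0,1,3] = [1,3] − [0,3] + [0,1],
  ∂[1,2,3] = [2,3] − [1,3] + [1,2].
As a 6×4 matrix over Z this has rank 3, with invariant factors (1,1,1).

Reading off H_k = ker ∂_k / im ∂_{k+1}:

  H_0: rank C_0 − rank ∂_1 = 4 − 3 = 1, and the invariant factors of ∂_1 are all 1, so H_0 ≅ Z.

H_0 ≅ Z.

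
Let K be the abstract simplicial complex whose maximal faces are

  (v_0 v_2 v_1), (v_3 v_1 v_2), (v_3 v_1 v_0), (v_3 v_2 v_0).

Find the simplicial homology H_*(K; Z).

K has 4 vertices, 6 edges, 4 triangles.
rank ∂_0 = 0, rank ∂_1 = 3 ⇒ b_0 = 4 − 0 − 3 = 1; all invariant factors of ∂_1 are 1 so no torsion. So H_0 = Z.
rank ∂_1 = 3, rank ∂_2 = 3 ⇒ b_1 = 6 − 3 − 3 = 0; all invariant factors of ∂_2 are 1 so no torsion. So H_1 = 0.
rank ∂_2 = 3, rank ∂_3 = 0 ⇒ b_2 = 4 − 3 − 0 = 1. So H_2 = Z.

H_0 ≅ Z,  H_1 = 0,  H_2 ≅ Z.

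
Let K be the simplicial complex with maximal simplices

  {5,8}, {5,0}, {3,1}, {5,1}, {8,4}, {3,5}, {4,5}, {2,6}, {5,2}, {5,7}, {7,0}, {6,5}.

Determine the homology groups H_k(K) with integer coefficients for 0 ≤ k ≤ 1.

H_0 = Z,  H_1 = Z^4.

Order the vertices as 0 < 1 < 2 < 3 < 4 < 5 < 6 < 7 < 8. Listing each simplex with vertices in this order, K has dimension 1 with simplices:

  0-simplices (9): [0], [1], [2], [3], [4], [5], [6], [7], [8]
  1-simplices (12): [0,5], [0,7], [1,3], [1,5], [2,5], [2,6], [3,5], [4,5], [4,8], [5,6], [5,7], [5,8]

so the chain groups are C_0 ≅ Z^9, C_1 ≅ Z^12.

The boundary map ∂_1: C_1 → C_0 maps an edge to its endpoints' difference, ∂[p,q] = q − p. For instance
  ∂[2,5] = [5] − [2].
This gives a 9×12 integer matrix of rank 8; reducing to Smith normal form yields diagonal entries (1,1,1,1,1,1,1,1).

From H_k ≅ ker(∂_k) / im(∂_{k+1}) we obtain:

  H_0: rank C_0 − rank ∂_1 = 9 − 8 = 1, and the invariant factors of ∂_1 are all 1, so H_0 = Z.
  H_1: rank ker ∂_1 − rank ∂_2 = (12 − 8) − 0 = 4, and there is no ∂_2, so H_1 = Z^4.

(K is a triangulation of a wedge of 4 circles.)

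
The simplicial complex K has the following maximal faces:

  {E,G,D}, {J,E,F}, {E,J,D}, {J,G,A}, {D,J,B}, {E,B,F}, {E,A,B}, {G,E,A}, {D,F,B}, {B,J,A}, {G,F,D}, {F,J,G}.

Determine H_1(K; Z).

Take the total order A < B < D < E < F < G < J on the vertex set. Then K (dimension 2) consists of the simplices:

  0-simplices (7): A, B, D, E, F, G, J
  1-simplices (18): AB, AE, AG, AJ, BD, BE, BF, BJ, DE, DF, DG, DJ, EF, EG, EJ, FG, FJ, GJ
  2-simplices (12): ABE, ABJ, AEG, AGJ, BDF, BDJ, BEF, DEG, DEJ, DFG, EFJ, FGJ

giving chain groups C_0 ≅ Z^7, C_1 ≅ Z^18, C_2 ≅ Z^12.

∂_1: C_1 → C_0 maps an edge to its endpoints' difference, ∂[p,q] = q − p. For instance
  ∂EJ = J − E.
This gives a 7×18 integer matrix of rank 6; reducing to Smith normal form yields diagonal entries (1,1,1,1,1,1).

∂_2: C_2 → C_1 maps a triangle to the signed sum of its edges. For instance
  ∂ABJ = BJ − AJ + AB,
  ∂DFG = FG − DG + DF.
As a 18×12 matrix over Z this has rank 12, with invariant factors (1,1,1,1,1,1,1,1,1,1,1,2).

Computing H_k = (kernel of ∂_k) / (image of ∂_{k+1}):

  H_1: rank ker ∂_1 − rank ∂_2 = (18 − 6) − 12 = 0, and ∂_2 has invariant factor 2 > 1, so H_1 ≅ Z/2.

H_1 = Z/2.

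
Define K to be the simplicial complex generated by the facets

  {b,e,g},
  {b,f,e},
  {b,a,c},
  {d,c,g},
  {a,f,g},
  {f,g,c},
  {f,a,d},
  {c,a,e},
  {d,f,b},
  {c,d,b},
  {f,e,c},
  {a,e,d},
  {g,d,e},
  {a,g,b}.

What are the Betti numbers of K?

b_0 = 1, b_1 = 2, b_2 = 1.

We work with the vertex ordering a < b < c < d < e < f < g. The simplices of K, each written with vertices in increasing order, are:

  0-simplices (7): a, b, c, d, e, f, g
  1-simplices (21): ab, ac, ad, ae, af, ag, bc, bd, be, bf, bg, cd, ce, cf, cg, de, df, dg, ef, eg, fg
  2-simplices (14): abc, abg, ace, ade, adf, afg, bcd, bdf, bef, beg, cdg, cef, cfg, deg

giving chain groups C_0 ≅ Z^7, C_1 ≅ Z^21, C_2 ≅ Z^14.

The boundary map ∂_1: C_1 → C_0 is given by ∂[p,q] = [q] − [p]. For instance
  ∂de = e − d.
The 7×21 boundary matrix has rank 6 and Smith normal form diag(1,1,1,1,1,1).

∂_2: C_2 → C_1 acts by ∂[p,q,r] = [q,r] − [p,r] + [p,q]. For instance
  ∂ace = ce − ae + ac,
  ∂deg = eg − dg + de.
The resulting 21×14 matrix has rank 13, and its Smith normal form has invariant factors (1,1,1,1,1,1,1,1,1,1,1,1,1).

Reading off H_k = ker ∂_k / im ∂_{k+1}:

  H_0: rank C_0 − rank ∂_1 = 7 − 6 = 1, and the invariant factors of ∂_1 are all 1, so H_0 ≅ Z.
  H_1: rank ker ∂_1 − rank ∂_2 = (21 − 6) − 13 = 2, and the invariant factors of ∂_2 are all 1, so H_1 ≅ Z^2.
  H_2: rank ker ∂_2 − rank ∂_3 = (14 − 13) − 0 = 1, and there is no ∂_3, so H_2 ≅ Z.

As a check, the Euler characteristic is 7 − 21 + 14 = 0, which agrees with 1 − 2 + 1 = 0.
(K is a triangulation of the torus T^2.)

Hence the Betti numbers are b_0 = 1, b_1 = 2, b_2 = 1.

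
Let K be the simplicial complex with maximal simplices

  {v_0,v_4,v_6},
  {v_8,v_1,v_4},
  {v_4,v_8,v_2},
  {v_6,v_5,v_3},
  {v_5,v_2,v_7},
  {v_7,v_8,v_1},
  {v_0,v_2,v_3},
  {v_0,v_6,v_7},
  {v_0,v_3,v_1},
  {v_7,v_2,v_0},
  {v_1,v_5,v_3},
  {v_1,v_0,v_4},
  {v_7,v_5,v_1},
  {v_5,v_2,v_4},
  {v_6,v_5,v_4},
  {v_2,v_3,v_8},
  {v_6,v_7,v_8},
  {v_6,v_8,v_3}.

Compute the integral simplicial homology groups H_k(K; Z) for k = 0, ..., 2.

K has 9 vertices, 27 edges, 18 triangles.
rank ∂_0 = 0, rank ∂_1 = 8 ⇒ b_0 = 9 − 0 − 8 = 1; all invariant factors of ∂_1 are 1 so no torsion. So H_0 = Z.
rank ∂_1 = 8, rank ∂_2 = 17 ⇒ b_1 = 27 − 8 − 17 = 2; all invariant factors of ∂_2 are 1 so no torsion. So H_1 = Z^2.
rank ∂_2 = 17, rank ∂_3 = 0 ⇒ b_2 = 18 − 17 − 0 = 1. So H_2 = Z.

H_0 ≅ Z,  H_1 ≅ Z^2,  H_2 ≅ Z.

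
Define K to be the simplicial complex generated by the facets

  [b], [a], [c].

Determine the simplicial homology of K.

H_0 = Z^3.

We work with the vertex ordering a < b < c. The simplices of K, each written with vertices in increasing order, are:

  0-simplices (3): a, b, c

giving chain groups C_0 ≅ Z^3.

Computing H_k = (kernel of ∂_k) / (image of ∂_{k+1}):

  H_0: rank C_0 − rank ∂_1 = 3 − 0 = 3, and there is no ∂_1, so H_0 ≅ Z^3.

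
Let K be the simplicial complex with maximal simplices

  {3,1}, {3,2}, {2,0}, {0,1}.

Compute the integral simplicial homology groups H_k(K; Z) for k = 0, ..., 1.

H_0 = Z,  H_1 = Z.

Take the total order 0 < 1 < 2 < 3 on the vertex set. Then K (dimension 1) consists of the simplices:

  0-simplices (4): [0], [1], [2], [3]
  1-simplices (4): [0,1], [0,2], [1,3], [2,3]

giving chain groups C_0 ≅ Z^4, C_1 ≅ Z^4.

∂_1: C_1 → C_0 maps an edge to its endpoints' difference, ∂[p,q] = q − p. For instance
  ∂[1,3] = [3] − [1].
The resulting 4×4 matrix has rank 3, and its Smith normal form has invariant factors (1,1,1).

Reading off H_k = ker ∂_k / im ∂_{k+1}:

  H_0: rank C_0 − rank ∂_1 = 4 − 3 = 1, and the invariant factors of ∂_1 are all 1, so H_0 = Z.
  H_1: rank ker ∂_1 − rank ∂_2 = (4 − 3) − 0 = 1, and there is no ∂_2, so H_1 = Z.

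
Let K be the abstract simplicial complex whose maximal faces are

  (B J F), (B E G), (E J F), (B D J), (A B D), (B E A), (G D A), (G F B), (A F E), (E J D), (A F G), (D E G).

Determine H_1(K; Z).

H_1 = Z/2.

Take the total order A < B < D < E < F < G < J on the vertex set. Then K (dimension 2) consists of the simplices:

  0-simplices (7): A, B, D, E, F, G, J
  1-simplices (18): AB, AD, AE, AF, AG, BD, BE, BF, BG, BJ, DE, DG, DJ, EF, EG, EJ, FG, FJ
  2-simplices (12): ABD, ABE, ADG, AEF, AFG, BDJ, BEG, BFG, BFJ, DEG, DEJ, EFJ

giving chain groups C_0 ≅ Z^7, C_1 ≅ Z^18, C_2 ≅ Z^12.

Boundary ∂_1: C_1 → C_0 is given by ∂[p,q] = [q] − [p]. For instance
  ∂EG = G − E.
The 7×18 boundary matrix has rank 6 and Smith normal form diag(1,1,1,1,1,1).

Boundary ∂_2: C_2 → C_1 sends each 2-simplex [p,q,r] to [q,r] − [p,r] + [p,q]. For instance
  ∂BFG = FG − BG + BF,
  ∂ADG = DG − AG + AD.
The resulting 18×12 matrix has rank 12, and its Smith normal form has invariant factors (1,1,1,1,1,1,1,1,1,1,1,2).

From H_k ≅ ker(∂_k) / im(∂_{k+1}) we obtain:

  H_1: rank ker ∂_1 − rank ∂_2 = (18 − 6) − 12 = 0, and ∂_2 has invariant factor 2 > 1, so H_1 = Z/2.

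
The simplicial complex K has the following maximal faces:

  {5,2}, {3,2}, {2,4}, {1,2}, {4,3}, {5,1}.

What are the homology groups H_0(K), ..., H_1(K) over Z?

H_0 = Z,  H_1 = Z^2.

Order the vertices as 1 < 2 < 3 < 4 < 5. Listing each simplex with vertices in this order, K has dimension 1 with simplices:

  0-simplices (5): [1], [2], [3], [4], [5]
  1-simplices (6): [1,2], [1,5], [2,3], [2,4], [2,5], [3,4]

so the chain groups are C_0 ≅ Z^5, C_1 ≅ Z^6.

∂_1: C_1 → C_0 maps an edge to its endpoints' difference, ∂[p,q] = q − p. For instance
  ∂[1,2] = [2] − [1].
The 5×6 boundary matrix has rank 4 and Smith normal form diag(1,1,1,1).

Reading off H_k = ker ∂_k / im ∂_{k+1}:

  H_0: rank C_0 − rank ∂_1 = 5 − 4 = 1, and the invariant factors of ∂_1 are all 1, so H_0 = Z.
  H_1: rank ker ∂_1 − rank ∂_2 = (6 − 4) − 0 = 2, and there is no ∂_2, so H_1 = Z^2.

As a check, the Euler characteristic is 5 − 6 = -1, which agrees with 1 − 2 = -1.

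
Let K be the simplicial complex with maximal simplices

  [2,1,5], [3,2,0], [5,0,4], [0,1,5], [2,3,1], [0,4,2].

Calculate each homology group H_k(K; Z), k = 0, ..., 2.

Fix the vertex order 0 < 1 < 2 < 3 < 4 < 5 and write every simplex with vertices in increasing order. Then dim K = 2 and the simplices of K are:

  0-simplices (6): [0], [1], [2], [3], [4], [5]
  1-simplices (12): [0,1], [0,2], [0,3], [0,4], [0,5], [1,2], [1,3], [1,5], [2,3], [2,4], [2,5], [4,5]
  2-simplices (6): [0,1,5], [0,2,3], [0,2,4], [0,4,5], [1,2,3], [1,2,5]

so the chain groups are C_0 ≅ Z^6, C_1 ≅ Z^12, C_2 ≅ Z^6.

∂_1: C_1 → C_0 maps an edge to its endpoints' difference, ∂[p,q] = q − p. For instance
  ∂[0,2] = [2] − [0].
As a 6×12 matrix over Z this has rank 5, with invariant factors (1,1,1,1,1).

The boundary map ∂_2: C_2 → C_1 maps a triangle to the signed sum of its edges. For instance
  ∂[1,2,3] = [2,3] − [1,3] + [1,2],
  ∂[0,2,3] = [2,3] − [0,3] + [0,2].
The 12×6 boundary matrix has rank 6 and Smith normal form diag(1,1,1,1,1,1).

Computing H_k = (kernel of ∂_k) / (image of ∂_{k+1}):

  H_0: rank C_0 − rank ∂_1 = 6 − 5 = 1, and the invariant factors of ∂_1 are all 1, so H_0 ≅ Z.
  H_1: rank ker ∂_1 − rank ∂_2 = (12 − 5) − 6 = 1, and the invariant factors of ∂_2 are all 1, so H_1 ≅ Z.
  H_2: rank ker ∂_2 − rank ∂_3 = (6 − 6) − 0 = 0, and there is no ∂_3, so H_2 ≅ 0.

H_0 = Z,  H_1 = Z,  H_2 = 0.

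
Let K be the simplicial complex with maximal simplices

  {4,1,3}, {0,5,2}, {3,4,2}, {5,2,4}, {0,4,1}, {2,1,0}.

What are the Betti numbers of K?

We work with the vertex ordering 0 < 1 < 2 < 3 < 4 < 5. The simplices of K, each written with vertices in increasing order, are:

  0-simplices (6): [0], [1], [2], [3], [4], [5]
  1-simplices (12): [0,1], [0,2], [0,4], [0,5], [1,2], [1,3], [1,4], [2,3], [2,4], [2,5], [3,4], [4,5]
  2-simplices (6): [0,1,2], [0,1,4], [0,2,5], [1,3,4], [2,3,4], [2,4,5]

Hence C_0 ≅ Z^6, C_1 ≅ Z^12, C_2 ≅ Z^6.

Boundary ∂_1: C_1 → C_0 maps an edge to its endpoints' difference, ∂[p,q] = q − p. For instance
  ∂[3,4] = [4] − [3].
The resulting 6×12 matrix has rank 5, and its Smith normal form has invariant factors (1,1,1,1,1).

∂_2: C_2 → C_1 maps a triangle to the signed sum of its edges. For instance
  ∂[2,4,5] = [4,5] − [2,5] + [2,4],
  ∂[0,1,2] = [1,2] − [0,2] + [0,1].
As a 12×6 matrix over Z this has rank 6, with invariant factors (1,1,1,1,1,1).

Reading off H_k = ker ∂_k / im ∂_{k+1}:

  H_0: rank C_0 − rank ∂_1 = 6 − 5 = 1, and the invariant factors of ∂_1 are all 1, so H_0 = Z.
  H_1: rank ker ∂_1 − rank ∂_2 = (12 − 5) − 6 = 1, and the invariant factors of ∂_2 are all 1, so H_1 = Z.
  H_2: rank ker ∂_2 − rank ∂_3 = (6 − 6) − 0 = 0, and there is no ∂_3, so H_2 = 0.

(K is a triangulation of the cylinder S^1 x I.)

Hence the Betti numbers are b_0 = 1, b_1 = 1, b_2 = 0.

b_0 = 1, b_1 = 1, b_2 = 0.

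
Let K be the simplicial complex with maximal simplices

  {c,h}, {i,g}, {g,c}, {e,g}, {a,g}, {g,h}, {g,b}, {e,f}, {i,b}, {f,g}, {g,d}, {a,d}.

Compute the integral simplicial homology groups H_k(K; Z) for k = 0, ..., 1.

H_0 ≅ Z,  H_1 ≅ Z^4.

Take the total order a < b < c < d < e < f < g < h < i on the vertex set. Then K (dimension 1) consists of the simplices:

  0-simplices (9): a, b, c, d, e, f, g, h, i
  1-simplices (12): ad, ag, bg, bi, cg, ch, dg, ef, eg, fg, gh, gi

so the chain groups are C_0 ≅ Z^9, C_1 ≅ Z^12.

The boundary map ∂_1: C_1 → C_0 maps an edge to its endpoints' difference, ∂[p,q] = q − p. For instance
  ∂bi = i − b.
This gives a 9×12 integer matrix of rank 8; reducing to Smith normal form yields diagonal entries (1,1,1,1,1,1,1,1).

Now H_k = ker ∂_k / im ∂_{k+1}, so:

  H_0: rank C_0 − rank ∂_1 = 9 − 8 = 1, and the invariant factors of ∂_1 are all 1, so H_0 = Z.
  H_1: rank ker ∂_1 − rank ∂_2 = (12 − 8) − 0 = 4, and there is no ∂_2, so H_1 = Z^4.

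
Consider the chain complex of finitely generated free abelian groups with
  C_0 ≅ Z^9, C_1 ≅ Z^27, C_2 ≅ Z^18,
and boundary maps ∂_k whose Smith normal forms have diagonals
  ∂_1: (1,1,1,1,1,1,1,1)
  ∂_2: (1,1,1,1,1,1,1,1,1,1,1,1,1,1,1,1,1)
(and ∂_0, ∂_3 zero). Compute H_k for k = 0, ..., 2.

H_0 ≅ Z,  H_1 ≅ Z^2,  H_2 ≅ Z.

H_0: b_0 = 9 − 0 − 8 = 1; torsion from ∂_1 factors > 1: none. So H_0 ≅ Z.
H_1: b_1 = 27 − 8 − 17 = 2; torsion from ∂_2 factors > 1: none. So H_1 ≅ Z^2.
H_2: b_2 = 18 − 17 − 0 = 1; torsion from ∂_3 factors > 1: none. So H_2 ≅ Z.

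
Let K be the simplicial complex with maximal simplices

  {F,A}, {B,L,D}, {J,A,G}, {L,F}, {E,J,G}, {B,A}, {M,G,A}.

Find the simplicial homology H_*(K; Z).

H_0 = Z,  H_1 = Z,  H_2 = 0.

Fix the vertex order A < B < D < E < F < G < J < L < M and write every simplex with vertices in increasing order. Then dim K = 2 and the simplices of K are:

  0-simplices (9): A, B, D, E, F, G, J, L, M
  1-simplices (13): AB, AF, AG, AJ, AM, BD, BL, DL, EG, EJ, FL, GJ, GM
  2-simplices (4): AGJ, AGM, BDL, EGJ

so the chain groups are C_0 ≅ Z^9, C_1 ≅ Z^13, C_2 ≅ Z^4.

∂_1: C_1 → C_0 is given by ∂[p,q] = [q] − [p]. For instance
  ∂BL = L − B.
As a 9×13 matrix over Z this has rank 8, with invariant factors (1,1,1,1,1,1,1,1).

The boundary map ∂_2: C_2 → C_1 maps a triangle to the signed sum of its edges. For instance
  ∂AGJ = GJ − AJ + AG,
  ∂AGM = GM − AM + AG.
The resulting 13×4 matrix has rank 4, and its Smith normal form has invariant factors (1,1,1,1).

Computing H_k = (kernel of ∂_k) / (image of ∂_{k+1}):

  H_0: rank C_0 − rank ∂_1 = 9 − 8 = 1, and the invariant factors of ∂_1 are all 1, so H_0 ≅ Z.
  H_1: rank ker ∂_1 − rank ∂_2 = (13 − 8) − 4 = 1, and the invariant factors of ∂_2 are all 1, so H_1 ≅ Z.
  H_2: rank ker ∂_2 − rank ∂_3 = (4 − 4) − 0 = 0, and there is no ∂_3, so H_2 ≅ 0.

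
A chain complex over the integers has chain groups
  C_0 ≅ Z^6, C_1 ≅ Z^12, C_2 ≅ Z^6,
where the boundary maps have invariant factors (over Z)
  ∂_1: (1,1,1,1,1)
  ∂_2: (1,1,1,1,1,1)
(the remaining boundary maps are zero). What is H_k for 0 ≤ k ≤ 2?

H_0: b_0 = 6 − 0 − 5 = 1; torsion from ∂_1 factors > 1: none. So H_0 ≅ Z.
H_1: b_1 = 12 − 5 − 6 = 1; torsion from ∂_2 factors > 1: none. So H_1 ≅ Z.
H_2: b_2 = 6 − 6 − 0 = 0; torsion from ∂_3 factors > 1: none. So H_2 ≅ 0.

H_0 ≅ Z,  H_1 ≅ Z,  H_2 = 0.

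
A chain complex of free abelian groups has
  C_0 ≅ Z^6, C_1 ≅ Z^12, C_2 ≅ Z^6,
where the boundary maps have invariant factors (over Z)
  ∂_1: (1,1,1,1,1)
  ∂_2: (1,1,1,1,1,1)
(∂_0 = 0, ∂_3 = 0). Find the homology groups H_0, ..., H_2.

H_0: b_0 = 6 − 0 − 5 = 1; torsion from ∂_1 factors > 1: none. So H_0 ≅ Z.
H_1: b_1 = 12 − 5 − 6 = 1; torsion from ∂_2 factors > 1: none. So H_1 ≅ Z.
H_2: b_2 = 6 − 6 − 0 = 0; torsion from ∂_3 factors > 1: none. So H_2 ≅ 0.

H_0 ≅ Z,  H_1 ≅ Z,  H_2 = 0.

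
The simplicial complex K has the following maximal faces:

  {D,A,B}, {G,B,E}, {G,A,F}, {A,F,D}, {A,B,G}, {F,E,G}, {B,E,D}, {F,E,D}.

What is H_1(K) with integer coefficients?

H_1 ≅ 0.

Take the total order A < B < D < E < F < G on the vertex set. Then K (dimension 2) consists of the simplices:

  0-simplices (6): A, B, D, E, F, G
  1-simplices (12): AB, AD, AF, AG, BD, BE, BG, DE, DF, EF, EG, FG
  2-simplices (8): ABD, ABG, ADF, AFG, BDE, BEG, DEF, EFG

so the chain groups are C_0 ≅ Z^6, C_1 ≅ Z^12, C_2 ≅ Z^8.

The boundary map ∂_1: C_1 → C_0 sends each edge [p,q] (with p < q) to q − p.
The 6×12 boundary matrix has rank 5 and Smith normal form diag(1,1,1,1,1).

∂_2: C_2 → C_1 sends each 2-simplex [p,q,r] to [q,r] − [p,r] + [p,q]. For instance
  ∂ADF = DF − AF + AD,
  ∂EFG = FG − EG + EF.
This gives a 12×8 integer matrix of rank 7; reducing to Smith normal form yields diagonal entries (1,1,1,1,1,1,1).

Reading off H_k = ker ∂_k / im ∂_{k+1}:

  H_1: rank ker ∂_1 − rank ∂_2 = (12 − 5) − 7 = 0, and the invariant factors of ∂_2 are all 1, so H_1 = 0.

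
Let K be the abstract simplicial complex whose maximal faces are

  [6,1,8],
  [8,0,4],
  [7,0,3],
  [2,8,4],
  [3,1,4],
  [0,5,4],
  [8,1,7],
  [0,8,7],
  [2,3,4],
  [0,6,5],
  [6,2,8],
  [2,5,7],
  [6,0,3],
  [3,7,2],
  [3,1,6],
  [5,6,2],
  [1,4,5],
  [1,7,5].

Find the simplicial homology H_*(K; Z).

Fix the vertex order 0 < 1 < 2 < 3 < 4 < 5 < 6 < 7 < 8 and write every simplex with vertices in increasing order. Then dim K = 2 and the simplices of K are:

  0-simplices (9): [0], [1], [2], [3], [4], [5], [6], [7], [8]
  1-simplices (27): (27 of them)
  2-simplices (18): [0,3,6], [0,3,7], [0,4,5], [0,4,8], [0,5,6], [0,7,8], [1,3,4], [1,3,6], [1,4,5], [1,5,7], [1,6,8], [1,7,8], [2,3,4], [2,3,7], [2,4,8], [2,5,6], [2,5,7], [2,6,8]

Hence C_0 ≅ Z^9, C_1 ≅ Z^27, C_2 ≅ Z^18.

∂_1: C_1 → C_0 sends each edge [p,q] (with p < q) to q − p. For instance
  ∂[3,4] = [4] − [3].
The 9×27 boundary matrix has rank 8 and Smith normal form diag(1,1,1,1,1,1,1,1).

Boundary ∂_2: C_2 → C_1 sends each 2-simplex [p,q,r] to [q,r] − [p,r] + [p,q]. For instance
  ∂[0,4,5] = [4,5] − [0,5] + [0,4],
  ∂[0,3,6] = [3,6] − [0,6] + [0,3].
The resulting 27×18 matrix has rank 17, and its Smith normal form has invariant factors (1,1,1,1,1,1,1,1,1,1,1,1,1,1,1,1,1).

Now H_k = ker ∂_k / im ∂_{k+1}, so:

  H_0: rank C_0 − rank ∂_1 = 9 − 8 = 1, and the invariant factors of ∂_1 are all 1, so H_0 = Z.
  H_1: rank ker ∂_1 − rank ∂_2 = (27 − 8) − 17 = 2, and the invariant factors of ∂_2 are all 1, so H_1 = Z^2.
  H_2: rank ker ∂_2 − rank ∂_3 = (18 − 17) − 0 = 1, and there is no ∂_3, so H_2 = Z.

H_0 ≅ Z,  H_1 ≅ Z^2,  H_2 ≅ Z.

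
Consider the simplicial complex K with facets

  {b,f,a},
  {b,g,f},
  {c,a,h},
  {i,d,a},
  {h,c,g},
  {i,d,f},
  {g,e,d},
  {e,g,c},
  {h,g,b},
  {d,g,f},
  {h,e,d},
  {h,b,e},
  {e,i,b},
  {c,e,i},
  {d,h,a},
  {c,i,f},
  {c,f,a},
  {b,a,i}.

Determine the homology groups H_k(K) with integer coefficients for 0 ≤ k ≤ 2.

Take the total order a < b < c < d < e < f < g < h < i on the vertex set. Then K (dimension 2) consists of the simplices:

  0-simplices (9): a, b, c, d, e, f, g, h, i
  1-simplices (27): ab, ac, ad, af, ah, ai, be, bf, bg, bh, bi, ce, cf, cg, ch, ci, de, df, dg, dh, di, eg, eh, ei, fg, fi, gh
  2-simplices (18): abf, abi, acf, ach, adh, adi, beh, bei, bfg, bgh, ceg, cei, cfi, cgh, deg, deh, dfg, dfi

Hence C_0 ≅ Z^9, C_1 ≅ Z^27, C_2 ≅ Z^18.

Boundary ∂_1: C_1 → C_0 is given by ∂[p,q] = [q] − [p].
The resulting 9×27 matrix has rank 8, and its Smith normal form has invariant factors (1,1,1,1,1,1,1,1).

The boundary map ∂_2: C_2 → C_1 maps a triangle to the signed sum of its edges. For instance
  ∂cei = ei − ci + ce,
  ∂deg = eg − dg + de.
This gives a 27×18 integer matrix of rank 18; reducing to Smith normal form yields diagonal entries (1,1,1,1,1,1,1,1,1,1,1,1,1,1,1,1,1,2).

Reading off H_k = ker ∂_k / im ∂_{k+1}:

  H_0: rank C_0 − rank ∂_1 = 9 − 8 = 1, and the invariant factors of ∂_1 are all 1, so H_0 ≅ Z.
  H_1: rank ker ∂_1 − rank ∂_2 = (27 − 8) − 18 = 1, and ∂_2 has invariant factor 2 > 1, so H_1 ≅ Z ⊕ Z/2.
  H_2: rank ker ∂_2 − rank ∂_3 = (18 − 18) − 0 = 0, and there is no ∂_3, so H_2 ≅ 0.

H_0 = Z,  H_1 = Z ⊕ Z/2,  H_2 = 0.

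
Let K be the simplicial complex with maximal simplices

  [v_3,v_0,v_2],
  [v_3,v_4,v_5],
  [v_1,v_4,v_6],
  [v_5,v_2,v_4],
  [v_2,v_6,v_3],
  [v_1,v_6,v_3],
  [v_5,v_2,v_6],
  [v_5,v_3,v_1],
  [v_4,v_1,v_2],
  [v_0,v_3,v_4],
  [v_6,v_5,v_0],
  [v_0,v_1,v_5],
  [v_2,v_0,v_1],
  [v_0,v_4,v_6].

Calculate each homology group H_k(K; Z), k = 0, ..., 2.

H_0 = Z,  H_1 = Z^2,  H_2 = Z.

We work with the vertex ordering v_0 < v_1 < v_2 < v_3 < v_4 < v_5 < v_6. The simplices of K, each written with vertices in increasing order, are:

  0-simplices (7): [v_0], [v_1], [v_2], [v_3], [v_4], [v_5], [v_6]
  1-simplices (21): (21 of them)
  2-simplices (14): (14 of them)

giving chain groups C_0 ≅ Z^7, C_1 ≅ Z^21, C_2 ≅ Z^14.

Boundary ∂_1: C_1 → C_0 maps an edge to its endpoints' difference, ∂[p,q] = q − p. For instance
  ∂[v_4,v_6] = [v_6] − [v_4].
This gives a 7×21 integer matrix of rank 6; reducing to Smith normal form yields diagonal entries (1,1,1,1,1,1).

Boundary ∂_2: C_2 → C_1 sends each 2-simplex [p,q,r] to [q,r] − [p,r] + [p,q]. For instance
  ∂[v_0,v_1,v_2] = [v_1,v_2] − [v_0,v_2] + [v_0,v_1],
  ∂[v_1,v_2,v_4] = [v_2,v_4] − [v_1,v_4] + [v_1,v_2].
This gives a 21×14 integer matrix of rank 13; reducing to Smith normal form yields diagonal entries (1,1,1,1,1,1,1,1,1,1,1,1,1).

From H_k ≅ ker(∂_k) / im(∂_{k+1}) we obtain:

  H_0: rank C_0 − rank ∂_1 = 7 − 6 = 1, and the invariant factors of ∂_1 are all 1, so H_0 ≅ Z.
  H_1: rank ker ∂_1 − rank ∂_2 = (21 − 6) − 13 = 2, and the invariant factors of ∂_2 are all 1, so H_1 ≅ Z^2.
  H_2: rank ker ∂_2 − rank ∂_3 = (14 − 13) − 0 = 1, and there is no ∂_3, so H_2 ≅ Z.

As a check, the Euler characteristic is 7 − 21 + 14 = 0, which agrees with 1 − 2 + 1 = 0.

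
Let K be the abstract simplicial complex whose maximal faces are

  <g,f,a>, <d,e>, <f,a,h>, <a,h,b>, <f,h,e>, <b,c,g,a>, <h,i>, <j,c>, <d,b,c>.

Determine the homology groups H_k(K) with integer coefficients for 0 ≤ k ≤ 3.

Order the vertices as a < b < c < d < e < f < g < h < i < j. Listing each simplex with vertices in this order, K has dimension 3 with simplices:

  0-simplices (10): a, b, c, d, e, f, g, h, i, j
  1-simplices (18): ab, ac, af, ag, ah, bc, bd, bg, bh, cd, cg, cj, de, ef, eh, fg, fh, hi
  2-simplices (9): abc, abg, abh, acg, afg, afh, bcd, bcg, efh
  3-simplices (1): abcg

giving chain groups C_0 ≅ Z^10, C_1 ≅ Z^18, C_2 ≅ Z^9, C_3 ≅ Z^1.

∂_1: C_1 → C_0 maps an edge to its endpoints' difference, ∂[p,q] = q − p. For instance
  ∂cg = g − c.
The resulting 10×18 matrix has rank 9, and its Smith normal form has invariant factors (1,1,1,1,1,1,1,1,1).

Boundary ∂_2: C_2 → C_1 sends each 2-simplex [p,q,r] to [q,r] − [p,r] + [p,q]. For instance
  ∂bcg = cg − bg + bc,
  ∂acg = cg − ag + ac.
As a 18×9 matrix over Z this has rank 8, with invariant factors (1,1,1,1,1,1,1,1).

The boundary map ∂_3: C_3 → C_2 sends each 3-simplex σ to the alternating sum Σ_i (−1)^i (σ with its i-th vertex removed). For instance
  ∂abcg = bcg − acg + abg − abc.
The 9×1 boundary matrix has rank 1 and Smith normal form diag(1).

Computing H_k = (kernel of ∂_k) / (image of ∂_{k+1}):

  H_0: rank C_0 − rank ∂_1 = 10 − 9 = 1, and the invariant factors of ∂_1 are all 1, so H_0 = Z.
  H_1: rank ker ∂_1 − rank ∂_2 = (18 − 9) − 8 = 1, and the invariant factors of ∂_2 are all 1, so H_1 = Z.
  H_2: rank ker ∂_2 − rank ∂_3 = (9 − 8) − 1 = 0, and the invariant factors of ∂_3 are all 1, so H_2 = 0.
  H_3: rank ker ∂_3 − rank ∂_4 = (1 − 1) − 0 = 0, and there is no ∂_4, so H_3 = 0.

H_0 = Z,  H_1 = Z,  H_2 = 0,  H_3 = 0.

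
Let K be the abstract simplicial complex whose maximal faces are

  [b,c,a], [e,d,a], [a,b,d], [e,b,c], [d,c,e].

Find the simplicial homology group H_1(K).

Order the vertices as a < b < c < d < e. Listing each simplex with vertices in this order, K has dimension 2 with simplices:

  0-simplices (5): a, b, c, d, e
  1-simplices (10): ab, ac, ad, ae, bc, bd, be, cd, ce, de
  2-simplices (5): abc, abd, ade, bce, cde

Hence C_0 ≅ Z^5, C_1 ≅ Z^10, C_2 ≅ Z^5.

Boundary ∂_1: C_1 → C_0 is given by ∂[p,q] = [q] − [p].
The 5×10 boundary matrix has rank 4 and Smith normal form diag(1,1,1,1).

Boundary ∂_2: C_2 → C_1 acts by ∂[p,q,r] = [q,r] − [p,r] + [p,q]. For instance
  ∂abd = bd − ad + ab,
  ∂ade = de − ae + ad.
The resulting 10×5 matrix has rank 5, and its Smith normal form has invariant factors (1,1,1,1,1).

Reading off H_k = ker ∂_k / im ∂_{k+1}:

  H_1: rank ker ∂_1 − rank ∂_2 = (10 − 4) − 5 = 1, and the invariant factors of ∂_2 are all 1, so H_1 ≅ Z.

H_1 ≅ Z.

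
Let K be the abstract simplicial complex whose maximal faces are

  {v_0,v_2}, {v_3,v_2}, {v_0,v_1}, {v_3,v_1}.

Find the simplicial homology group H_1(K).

Order the vertices as v_0 < v_1 < v_2 < v_3. Listing each simplex with vertices in this order, K has dimension 1 with simplices:

  0-simplices (4): [v_0], [v_1], [v_2], [v_3]
  1-simplices (4): [v_0,v_1], [v_0,v_2], [v_1,v_3], [v_2,v_3]

giving chain groups C_0 ≅ Z^4, C_1 ≅ Z^4.

Boundary ∂_1: C_1 → C_0 maps an edge to its endpoints' difference, ∂[p,q] = q − p. For instance
  ∂[v_0,v_1] = [v_1] − [v_0].
The 4×4 boundary matrix has rank 3 and Smith normal form diag(1,1,1).

Now H_k = ker ∂_k / im ∂_{k+1}, so:

  H_1: rank ker ∂_1 − rank ∂_2 = (4 − 3) − 0 = 1, and there is no ∂_2, so H_1 = Z.

(K is a triangulation of the circle S^1.)

H_1 ≅ Z.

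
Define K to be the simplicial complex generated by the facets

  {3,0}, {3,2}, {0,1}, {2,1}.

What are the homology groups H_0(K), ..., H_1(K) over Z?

H_0 = Z,  H_1 = Z.

K has 4 vertices, 4 edges.
rank ∂_0 = 0, rank ∂_1 = 3 ⇒ b_0 = 4 − 0 − 3 = 1; all invariant factors of ∂_1 are 1 so no torsion. So H_0 = Z.
rank ∂_1 = 3, rank ∂_2 = 0 ⇒ b_1 = 4 − 3 − 0 = 1. So H_1 = Z.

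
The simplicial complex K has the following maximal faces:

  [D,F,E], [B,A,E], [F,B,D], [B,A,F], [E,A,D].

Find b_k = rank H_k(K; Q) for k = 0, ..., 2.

b_0 = 1, b_1 = 1, b_2 = 0.

We work with the vertex ordering A < B < D < E < F. The simplices of K, each written with vertices in increasing order, are:

  0-simplices (5): A, B, D, E, F
  1-simplices (10): AB, AD, AE, AF, BD, BE, BF, DE, DF, EF
  2-simplices (5): ABE, ABF, ADE, BDF, DEF

so the chain groups are C_0 ≅ Z^5, C_1 ≅ Z^10, C_2 ≅ Z^5.

Boundary ∂_1: C_1 → C_0 is given by ∂[p,q] = [q] − [p].
This gives a 5×10 integer matrix of rank 4; reducing to Smith normal form yields diagonal entries (1,1,1,1).

Boundary ∂_2: C_2 → C_1 sends each 2-simplex [p,q,r] to [q,r] − [p,r] + [p,q]. For instance
  ∂BDF = DF − BF + BD,
  ∂ABF = BF − AF + AB.
As a 10×5 matrix over Z this has rank 5, with invariant factors (1,1,1,1,1).

From H_k ≅ ker(∂_k) / im(∂_{k+1}) we obtain:

  H_0: rank C_0 − rank ∂_1 = 5 − 4 = 1, and the invariant factors of ∂_1 are all 1, so H_0 ≅ Z.
  H_1: rank ker ∂_1 − rank ∂_2 = (10 − 4) − 5 = 1, and the invariant factors of ∂_2 are all 1, so H_1 ≅ Z.
  H_2: rank ker ∂_2 − rank ∂_3 = (5 − 5) − 0 = 0, and there is no ∂_3, so H_2 ≅ 0.

As a check, the Euler characteristic is 5 − 10 + 5 = 0, which agrees with 1 − 1 + 0 = 0.

Hence the Betti numbers are b_0 = 1, b_1 = 1, b_2 = 0.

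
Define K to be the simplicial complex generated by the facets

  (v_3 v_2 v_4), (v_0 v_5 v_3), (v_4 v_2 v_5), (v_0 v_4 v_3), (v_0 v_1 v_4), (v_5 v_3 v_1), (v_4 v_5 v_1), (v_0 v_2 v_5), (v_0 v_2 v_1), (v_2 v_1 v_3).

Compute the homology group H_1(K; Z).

H_1 = Z/2Z.

Order the vertices as v_0 < v_1 < v_2 < v_3 < v_4 < v_5. Listing each simplex with vertices in this order, K has dimension 2 with simplices:

  0-simplices (6): [v_0], [v_1], [v_2], [v_3], [v_4], [v_5]
  1-simplices (15): (15 of them)
  2-simplices (10): [v_0,v_1,v_2], [v_0,v_1,v_4], [v_0,v_2,v_5], [v_0,v_3,v_4], [v_0,v_3,v_5], [v_1,v_2,v_3], [v_1,v_3,v_5], [v_1,v_4,v_5], [v_2,v_3,v_4], [v_2,v_4,v_5]

so the chain groups are C_0 ≅ Z^6, C_1 ≅ Z^15, C_2 ≅ Z^10.

∂_1: C_1 → C_0 sends each edge [p,q] (with p < q) to q − p.
This gives a 6×15 integer matrix of rank 5; reducing to Smith normal form yields diagonal entries (1,1,1,1,1).

Boundary ∂_2: C_2 → C_1 acts by ∂[p,q,r] = [q,r] − [p,r] + [p,q]. For instance
  ∂[v_1,v_4,v_5] = [v_4,v_5] − [v_1,v_5] + [v_1,v_4],
  ∂[v_1,v_3,v_5] = [v_3,v_5] − [v_1,v_5] + [v_1,v_3].
This gives a 15×10 integer matrix of rank 10; reducing to Smith normal form yields diagonal entries (1,1,1,1,1,1,1,1,1,2).

Now H_k = ker ∂_k / im ∂_{k+1}, so:

  H_1: rank ker ∂_1 − rank ∂_2 = (15 − 5) − 10 = 0, and ∂_2 has invariant factor 2 > 1, so H_1 = Z/2Z.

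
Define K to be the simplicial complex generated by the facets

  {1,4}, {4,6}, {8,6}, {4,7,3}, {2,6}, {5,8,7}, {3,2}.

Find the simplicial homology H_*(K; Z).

Order the vertices as 1 < 2 < 3 < 4 < 5 < 6 < 7 < 8. Listing each simplex with vertices in this order, K has dimension 2 with simplices:

  0-simplices (8): [1], [2], [3], [4], [5], [6], [7], [8]
  1-simplices (11): [1,4], [2,3], [2,6], [3,4], [3,7], [4,6], [4,7], [5,7], [5,8], [6,8], [7,8]
  2-simplices (2): [3,4,7], [5,7,8]

giving chain groups C_0 ≅ Z^8, C_1 ≅ Z^11, C_2 ≅ Z^2.

Boundary ∂_1: C_1 → C_0 maps an edge to its endpoints' difference, ∂[p,q] = q − p.
This gives a 8×11 integer matrix of rank 7; reducing to Smith normal form yields diagonal entries (1,1,1,1,1,1,1).

Boundary ∂_2: C_2 → C_1 maps a triangle to the signed sum of its edges. For instance
  ∂[3,4,7] = [4,7] − [3,7] + [3,4],
  ∂[5,7,8] = [7,8] − [5,8] + [5,7].
The resulting 11×2 matrix has rank 2, and its Smith normal form has invariant factors (1,1).

Computing H_k = (kernel of ∂_k) / (image of ∂_{k+1}):

  H_0: rank C_0 − rank ∂_1 = 8 − 7 = 1, and the invariant factors of ∂_1 are all 1, so H_0 ≅ Z.
  H_1: rank ker ∂_1 − rank ∂_2 = (11 − 7) − 2 = 2, and the invariant factors of ∂_2 are all 1, so H_1 ≅ Z^2.
  H_2: rank ker ∂_2 − rank ∂_3 = (2 − 2) − 0 = 0, and there is no ∂_3, so H_2 ≅ 0.

H_0 = Z,  H_1 = Z^2,  H_2 = 0.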